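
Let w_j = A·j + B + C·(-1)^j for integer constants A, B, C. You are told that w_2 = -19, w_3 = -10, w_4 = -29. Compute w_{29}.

-140

At j = 2, 3, 4: 2A + B + C = -19; 3A + B - C = -10; 4A + B + C = -29.
Subtracting the first from the second: A - 2C = 9.
Subtracting the second from the third: A + 2C = -19.
Solving: C = -7, A = -5, then B = -2.
Therefore w_{29} = -145 + (-2) + (-7)·(-1) = -140.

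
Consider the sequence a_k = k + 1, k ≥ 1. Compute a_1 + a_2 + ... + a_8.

44

Over k = 1..8: Σk = 36.
Total = (1)·36 + (1)·8 = 44.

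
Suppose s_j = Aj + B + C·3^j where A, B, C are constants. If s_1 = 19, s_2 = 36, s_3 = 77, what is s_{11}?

354357

The three given values yield: A + B + 3C = 19; 2A + B + 9C = 36; 3A + B + 27C = 77.
Subtracting the first from the second: A + 6C = 17.
Subtracting the second from the third: A + 18C = 41.
Solving: C = 2, A = 5, then B = 8.
Hence s_{11} = 5·11 + 8 + 2·177147 = 354357.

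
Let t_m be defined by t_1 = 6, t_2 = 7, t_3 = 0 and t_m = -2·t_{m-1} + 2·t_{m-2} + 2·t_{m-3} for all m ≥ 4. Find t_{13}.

Step forward from the initial values:
t_4 = 26  t_5 = -38  t_6 = 128  t_7 = -280  t_8 = 740  t_9 = -1784  t_{10} = 4488  t_{11} = -11064  t_{12} = 27536  t_{13} = -68224.

-68224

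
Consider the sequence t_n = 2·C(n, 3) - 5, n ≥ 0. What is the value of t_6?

35

C(6, 3) = 20, so t_6 = 35.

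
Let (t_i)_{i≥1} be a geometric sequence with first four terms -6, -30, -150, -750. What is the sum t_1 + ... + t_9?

Common ratio r = 5.
t_i = (-6)·5^(i-1).
S = (-6)·(5^9 - 1)/(5 - 1) = (-6)·(1953125 - 1)/(4) = -2929686.

-2929686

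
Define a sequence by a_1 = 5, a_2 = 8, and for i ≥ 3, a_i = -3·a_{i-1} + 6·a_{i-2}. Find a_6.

Compute successive terms:
a_3 = 6  a_4 = 30  a_5 = -54  a_6 = 342.

342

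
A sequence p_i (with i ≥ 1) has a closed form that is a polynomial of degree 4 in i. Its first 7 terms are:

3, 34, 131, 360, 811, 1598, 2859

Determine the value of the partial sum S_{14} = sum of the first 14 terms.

1st diffs: 31, 97, 229, 451, 787, 1261.
2nd diffs: 66, 132, 222, 336, 474.
3rd diffs: 66, 90, 114, 138.
4th diffs: 24, 24, 24 (constant).
So p_i = i^4 + i^3 + 2i^2 + 3i - 4.
Continuing: …, 4756, 7475, 11226, 16243, …, p_{14} = 41590.
Summing i = 1..14 (14 terms) gives 141001.

141001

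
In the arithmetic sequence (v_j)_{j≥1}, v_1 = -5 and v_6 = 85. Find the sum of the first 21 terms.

3675

Common difference d = (85 - (-5)) / (6 - 1) = 18.
v_j = -5 + (j - 1)·18.
v_{21} = 355; S = 21·(-5 + 355)/2 = 3675.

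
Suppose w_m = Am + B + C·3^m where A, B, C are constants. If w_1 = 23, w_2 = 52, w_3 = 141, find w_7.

The three given values yield: A + B + 3C = 23; 2A + B + 9C = 52; 3A + B + 27C = 141.
Subtracting the first from the second: A + 6C = 29.
Subtracting the second from the third: A + 18C = 89.
Solving: C = 5, A = -1, then B = 9.
So w_m = -1·m + 9 + 5·3^m; at m=7 this is 10937.

10937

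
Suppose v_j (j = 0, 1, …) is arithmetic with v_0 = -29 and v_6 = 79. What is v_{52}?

Common difference d = (79 - (-29)) / (6 - 0) = 18.
v_j = -29 + (j - 0)·18.
v_{52} = -29 + 52·18 = 907.

907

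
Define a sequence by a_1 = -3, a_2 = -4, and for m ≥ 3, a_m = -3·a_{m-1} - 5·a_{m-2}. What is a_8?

Applying the relation repeatedly:
a_3 = 27  a_4 = -61  a_5 = 48  a_6 = 161  a_7 = -723  a_8 = 1364.

1364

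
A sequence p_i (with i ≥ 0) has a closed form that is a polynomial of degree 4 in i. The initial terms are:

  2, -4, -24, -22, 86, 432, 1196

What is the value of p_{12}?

1st diffs: -6, -20, 2, 108, 346, 764.
2nd diffs: -14, 22, 106, 238, 418.
3rd diffs: 36, 84, 132, 180.
4th diffs: 48, 48, 48 (constant).
Newton forward-difference form: p_i = 2 + (-6)·C(i,1) + (-14)·C(i,2) + 36·C(i,3) + 48·C(i,4).
At i = 12: i = 12, so p_{12} = 2 - 72 - 924 + 7920 + 23760 = 30686.

30686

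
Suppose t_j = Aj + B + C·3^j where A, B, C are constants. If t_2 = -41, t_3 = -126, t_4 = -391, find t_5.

At j = 2, 3, 4: 2A + B + 9C = -41; 3A + B + 27C = -126; 4A + B + 81C = -391.
Subtracting the first from the second: A + 18C = -85.
Subtracting the second from the third: A + 54C = -265.
Solving: C = -5, A = 5, then B = -6.
So t_j = 5·j + (-6) + (-5)·3^j; at j=5 this is -1196.

-1196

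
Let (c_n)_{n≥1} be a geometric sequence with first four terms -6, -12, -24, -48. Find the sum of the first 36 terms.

-412316860410

Common ratio r = 2.
c_n = (-6)·2^(n-1).
S = (-6)·(2^36 - 1)/(2 - 1) = (-6)·(68719476736 - 1)/(1) = -412316860410.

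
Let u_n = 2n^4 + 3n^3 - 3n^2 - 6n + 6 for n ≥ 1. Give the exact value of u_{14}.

u_{14} = 2·14^4 + 3·14^3 - 3·14^2 - 6·14 + 6 = 84398.

84398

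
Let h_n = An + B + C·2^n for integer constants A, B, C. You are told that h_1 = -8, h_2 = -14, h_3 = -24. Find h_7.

-272

Plug in n = 1, 2, 3: A + B + 2C = -8; 2A + B + 4C = -14; 3A + B + 8C = -24.
Subtracting the first from the second: A + 2C = -6.
Subtracting the second from the third: A + 4C = -10.
Solving: C = -2, A = -2, then B = -2.
So h_n = -2·n + (-2) + (-2)·2^n; at n=7 this is -272.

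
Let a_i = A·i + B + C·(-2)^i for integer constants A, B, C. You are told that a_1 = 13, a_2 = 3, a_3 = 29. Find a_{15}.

Plug in i = 1, 2, 3: A + B - 2C = 13; 2A + B + 4C = 3; 3A + B - 8C = 29.
Subtracting the first from the second: A + 6C = -10.
Subtracting the second from the third: A - 12C = 26.
Solving: C = -2, A = 2, then B = 7.
So a_i = 2·i + 7 + (-2)·(-2)^i; at i=15 this is 65573.

65573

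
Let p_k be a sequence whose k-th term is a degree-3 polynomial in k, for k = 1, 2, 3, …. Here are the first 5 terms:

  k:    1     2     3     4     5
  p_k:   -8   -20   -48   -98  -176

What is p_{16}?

1st diffs: -12, -28, -50, -78.
2nd diffs: -16, -22, -28.
3rd diffs: -6, -6 (constant).
Newton forward-difference form: p_k = -8 + (-12)·C(k-1,1) + (-16)·C(k-1,2) + (-6)·C(k-1,3).
At k = 16: k-1 = 15, so p_{16} = -8 - 180 - 1680 - 2730 = -4598.

-4598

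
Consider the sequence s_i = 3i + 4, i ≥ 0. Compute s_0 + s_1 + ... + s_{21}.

781

Over i = 0..21: Σi = 231.
Total = (3)·231 + (4)·22 = 781.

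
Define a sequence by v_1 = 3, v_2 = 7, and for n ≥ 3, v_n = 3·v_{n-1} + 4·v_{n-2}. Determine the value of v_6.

2047

Compute successive terms:
v_3 = 33; v_4 = 127; v_5 = 513; v_6 = 2047.
(Characteristic roots are 4 and -1.)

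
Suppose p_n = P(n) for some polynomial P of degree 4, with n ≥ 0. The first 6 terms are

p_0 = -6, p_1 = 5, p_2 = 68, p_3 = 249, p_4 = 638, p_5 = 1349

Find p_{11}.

1st diffs: 11, 63, 181, 389, 711.
2nd diffs: 52, 118, 208, 322.
3rd diffs: 66, 90, 114.
4th diffs: 24, 24 (constant).
Newton forward-difference form: p_n = -6 + 11·C(n,1) + 52·C(n,2) + 66·C(n,3) + 24·C(n,4).
At n = 11: n = 11, so p_{11} = -6 + 121 + 2860 + 10890 + 7920 = 21785.

21785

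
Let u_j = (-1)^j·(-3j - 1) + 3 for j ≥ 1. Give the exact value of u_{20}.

-58

(-1)^20 = 1; -3j - 1 at j=20 is -61; so u_{20} = -58.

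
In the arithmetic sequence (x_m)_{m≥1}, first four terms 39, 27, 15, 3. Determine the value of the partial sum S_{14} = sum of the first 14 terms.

-546

Common difference d = -12.
x_m = 39 + (m - 1)·(-12).
x_{14} = -117; S = 14·(39 + (-117))/2 = -546.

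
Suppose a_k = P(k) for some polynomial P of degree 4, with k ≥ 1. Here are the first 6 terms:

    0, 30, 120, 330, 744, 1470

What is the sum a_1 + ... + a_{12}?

1st diffs: 30, 90, 210, 414, 726.
2nd diffs: 60, 120, 204, 312.
3rd diffs: 60, 84, 108.
4th diffs: 24, 24 (constant).
Newton forward-difference form: a_k = 30·C(k-1,1) + 60·C(k-1,2) + 60·C(k-1,3) + 24·C(k-1,4).
Continuing: …, 2640, 4410, 6960, 10494, …, a_{12} = 21450.
Summing k = 1..12 (12 terms) gives 63888.

63888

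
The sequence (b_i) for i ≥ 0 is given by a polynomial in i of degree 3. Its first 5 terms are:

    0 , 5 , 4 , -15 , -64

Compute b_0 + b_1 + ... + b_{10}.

-4675

1st diffs: 5, -1, -19, -49.
2nd diffs: -6, -18, -30.
3rd diffs: -12, -12 (constant).
Newton forward-difference form: b_i = 5·C(i,1) + (-6)·C(i,2) + (-12)·C(i,3).
Continuing: …, -155, -300, -511, -800, …, b_{10} = -1660.
Summing i = 0..10 (11 terms) gives -4675.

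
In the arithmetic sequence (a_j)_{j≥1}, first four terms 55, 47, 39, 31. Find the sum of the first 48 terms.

-6384

Common difference d = -8.
a_j = 55 + (j - 1)·(-8).
a_{48} = -321; S = 48·(55 + (-321))/2 = -6384.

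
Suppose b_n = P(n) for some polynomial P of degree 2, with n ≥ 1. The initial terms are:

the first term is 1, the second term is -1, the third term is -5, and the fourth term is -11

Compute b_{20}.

1st diffs: -2, -4, -6.
2nd diffs: -2, -2 (constant).
Newton forward-difference form: b_n = 1 + (-2)·C(n-1,1) + (-2)·C(n-1,2).
At n = 20: n-1 = 19, so b_{20} = 1 - 38 - 342 = -379.

-379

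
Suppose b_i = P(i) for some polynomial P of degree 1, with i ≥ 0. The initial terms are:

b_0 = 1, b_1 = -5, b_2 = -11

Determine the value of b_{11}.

-65

1st diffs: -6, -6 (constant).
So b_i = -6i + 1.
Evaluating at i = 11 gives b_{11} = -65.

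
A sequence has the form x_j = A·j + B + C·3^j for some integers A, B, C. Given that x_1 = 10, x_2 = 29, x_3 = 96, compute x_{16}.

Plug in j = 1, 2, 3: A + B + 3C = 10; 2A + B + 9C = 29; 3A + B + 27C = 96.
Subtracting the first from the second: A + 6C = 19.
Subtracting the second from the third: A + 18C = 67.
Solving: C = 4, A = -5, then B = 3.
Hence x_{16} = -5·16 + 3 + 4·43046721 = 172186807.

172186807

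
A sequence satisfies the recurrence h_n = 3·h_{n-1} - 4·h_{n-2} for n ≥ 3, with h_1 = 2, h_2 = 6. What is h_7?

-182

h_3 = 10;  h_4 = 6;  h_5 = -22;  h_6 = -90;  h_7 = -182.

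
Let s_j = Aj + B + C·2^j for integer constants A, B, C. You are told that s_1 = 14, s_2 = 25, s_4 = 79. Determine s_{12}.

16423

Plug in j = 1, 2, 4: A + B + 2C = 14; 2A + B + 4C = 25; 4A + B + 16C = 79.
Subtracting the first from the second: A + 2C = 11.
Subtracting the second from the third: 2A + 12C = 54.
Solving: C = 4, A = 3, then B = 3.
Hence s_{12} = 3·12 + 3 + 4·4096 = 16423.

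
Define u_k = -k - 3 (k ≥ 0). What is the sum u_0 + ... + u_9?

Over k = 0..9: Σk = 45.
Total = (-1)·45 + (-3)·10 = -75.

-75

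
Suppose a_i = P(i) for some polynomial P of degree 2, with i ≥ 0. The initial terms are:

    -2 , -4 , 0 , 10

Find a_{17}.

1st diffs: -2, 4, 10.
2nd diffs: 6, 6 (constant).
Newton forward-difference form: a_i = -2 + (-2)·C(i,1) + 6·C(i,2).
At i = 17: i = 17, so a_{17} = -2 - 34 + 816 = 780.

780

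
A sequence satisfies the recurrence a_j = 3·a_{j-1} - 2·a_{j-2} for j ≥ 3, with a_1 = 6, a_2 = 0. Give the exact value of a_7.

-372

Applying the relation repeatedly:
a_3 = -12, a_4 = -36, a_5 = -84, a_6 = -180, a_7 = -372.
(Characteristic roots are 2 and 1.)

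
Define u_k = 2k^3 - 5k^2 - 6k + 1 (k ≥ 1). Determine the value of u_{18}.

u_{18} = 2·18^3 - 5·18^2 - 6·18 + 1 = 9937.

9937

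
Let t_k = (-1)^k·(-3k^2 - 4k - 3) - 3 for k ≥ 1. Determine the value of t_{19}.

1159

(-1)^19 = -1; -3k^2 - 4k - 3 at k=19 is -1162; so t_{19} = 1159.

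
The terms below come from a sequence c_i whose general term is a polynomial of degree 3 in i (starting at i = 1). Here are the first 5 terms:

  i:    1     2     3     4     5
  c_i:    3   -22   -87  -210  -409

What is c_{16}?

-12762

1st diffs: -25, -65, -123, -199.
2nd diffs: -40, -58, -76.
3rd diffs: -18, -18 (constant).
So c_i = -3i^3 - 2i^2 + 2i + 6.
Evaluating at i = 16 gives c_{16} = -12762.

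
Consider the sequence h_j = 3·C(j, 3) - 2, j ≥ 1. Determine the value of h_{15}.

C(15, 3) = 455, so h_{15} = 1363.

1363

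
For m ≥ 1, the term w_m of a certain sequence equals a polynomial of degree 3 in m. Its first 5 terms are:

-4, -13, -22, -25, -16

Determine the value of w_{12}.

1st diffs: -9, -9, -3, 9.
2nd diffs: 0, 6, 12.
3rd diffs: 6, 6 (constant).
Newton forward-difference form: w_m = -4 + (-9)·C(m-1,1) + 6·C(m-1,3).
At m = 12: m-1 = 11, so w_{12} = -4 - 99 + 990 = 887.

887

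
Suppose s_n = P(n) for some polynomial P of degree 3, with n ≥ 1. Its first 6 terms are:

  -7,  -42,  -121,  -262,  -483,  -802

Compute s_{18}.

1st diffs: -35, -79, -141, -221, -319.
2nd diffs: -44, -62, -80, -98.
3rd diffs: -18, -18, -18 (constant).
So s_n = -3n^3 - 4n^2 - 2n + 2.
Evaluating at n = 18 gives s_{18} = -18826.

-18826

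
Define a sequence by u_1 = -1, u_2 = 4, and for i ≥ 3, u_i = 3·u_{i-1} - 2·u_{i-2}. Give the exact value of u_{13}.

Applying the relation repeatedly:
u_3 = 14, u_4 = 34, u_5 = 74, …, u_{10} = 2554, u_{11} = 5114, u_{12} = 10234, u_{13} = 20474.
(Characteristic roots are 2 and 1.)

20474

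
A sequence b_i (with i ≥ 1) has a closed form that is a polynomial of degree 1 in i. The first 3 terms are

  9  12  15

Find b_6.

1st diffs: 3, 3 (constant).
So b_i = 3i + 6.
Evaluating at i = 6 gives b_6 = 24.

24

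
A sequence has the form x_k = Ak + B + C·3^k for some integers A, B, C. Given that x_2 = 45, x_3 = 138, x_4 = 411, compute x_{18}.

1937102493

Write the equations: 2A + B + 9C = 45; 3A + B + 27C = 138; 4A + B + 81C = 411.
Subtracting the first from the second: A + 18C = 93.
Subtracting the second from the third: A + 54C = 273.
Solving: C = 5, A = 3, then B = -6.
Therefore x_{18} = 54 + (-6) + 5·387420489 = 1937102493.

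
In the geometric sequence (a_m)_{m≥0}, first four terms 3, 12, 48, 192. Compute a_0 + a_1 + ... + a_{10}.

Common ratio r = 4.
a_m = 3·4^(m-0).
S = 3·(4^11 - 1)/(4 - 1) = 3·(4194304 - 1)/(3) = 4194303.

4194303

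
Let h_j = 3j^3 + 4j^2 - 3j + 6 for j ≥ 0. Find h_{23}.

h_{23} = 3·23^3 + 4·23^2 - 3·23 + 6 = 38554.

38554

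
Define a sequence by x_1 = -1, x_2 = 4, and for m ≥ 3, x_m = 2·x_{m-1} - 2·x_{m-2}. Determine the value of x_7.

-40

Applying the relation repeatedly:
x_3 = 10, x_4 = 12, x_5 = 4, x_6 = -16, x_7 = -40.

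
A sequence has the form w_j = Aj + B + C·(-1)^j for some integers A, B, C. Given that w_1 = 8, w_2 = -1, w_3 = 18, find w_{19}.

98

Plug in j = 1, 2, 3: A + B - C = 8; 2A + B + C = -1; 3A + B - C = 18.
Subtracting the first from the second: A + 2C = -9.
Subtracting the second from the third: A - 2C = 19.
Solving: C = -7, A = 5, then B = -4.
Therefore w_{19} = 95 + (-4) + (-7)·(-1) = 98.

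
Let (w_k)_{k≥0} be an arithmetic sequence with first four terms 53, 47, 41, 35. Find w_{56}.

-283

Common difference d = -6.
w_k = 53 + (k - 0)·(-6).
w_{56} = 53 + 56·(-6) = -283.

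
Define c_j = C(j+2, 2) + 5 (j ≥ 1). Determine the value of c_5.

C(7, 2) = 21, so c_5 = 26.

26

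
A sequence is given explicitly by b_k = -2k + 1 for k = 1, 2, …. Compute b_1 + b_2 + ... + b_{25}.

-625

Over k = 1..25: Σk = 325.
Total = (-2)·325 + (1)·25 = -625.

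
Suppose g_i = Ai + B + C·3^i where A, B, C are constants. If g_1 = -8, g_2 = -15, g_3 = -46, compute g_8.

At i = 1, 2, 3: A + B + 3C = -8; 2A + B + 9C = -15; 3A + B + 27C = -46.
Subtracting the first from the second: A + 6C = -7.
Subtracting the second from the third: A + 18C = -31.
Solving: C = -2, A = 5, then B = -7.
So g_i = 5·i + (-7) + (-2)·3^i; at i=8 this is -13089.

-13089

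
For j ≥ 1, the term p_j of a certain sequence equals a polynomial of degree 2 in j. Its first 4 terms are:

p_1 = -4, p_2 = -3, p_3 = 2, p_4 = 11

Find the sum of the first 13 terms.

1170

1st diffs: 1, 5, 9.
2nd diffs: 4, 4 (constant).
Newton forward-difference form: p_j = -4 + 1·C(j-1,1) + 4·C(j-1,2).
Continuing: …, 24, 41, 62, 87, …, p_{13} = 272.
Summing j = 1..13 (13 terms) gives 1170.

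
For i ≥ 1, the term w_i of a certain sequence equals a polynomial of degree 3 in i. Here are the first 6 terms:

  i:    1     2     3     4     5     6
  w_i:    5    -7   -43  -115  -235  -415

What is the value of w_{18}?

1st diffs: -12, -36, -72, -120, -180.
2nd diffs: -24, -36, -48, -60.
3rd diffs: -12, -12, -12 (constant).
Newton forward-difference form: w_i = 5 + (-12)·C(i-1,1) + (-24)·C(i-1,2) + (-12)·C(i-1,3).
At i = 18: i-1 = 17, so w_{18} = 5 - 204 - 3264 - 8160 = -11623.

-11623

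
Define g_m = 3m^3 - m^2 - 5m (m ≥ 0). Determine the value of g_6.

582

g_6 = 3·6^3 - 1·6^2 - 5·6 = 582.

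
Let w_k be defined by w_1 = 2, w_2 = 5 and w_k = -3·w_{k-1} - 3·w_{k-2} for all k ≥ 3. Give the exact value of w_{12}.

Compute successive terms:
w_3 = -21; w_4 = 48; w_5 = -81; w_6 = 99; w_7 = -54; w_8 = -135; w_9 = 567; w_{10} = -1296; w_{11} = 2187; w_{12} = -2673.

-2673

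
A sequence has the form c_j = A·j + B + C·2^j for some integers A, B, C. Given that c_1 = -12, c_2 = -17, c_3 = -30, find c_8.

-1007

The three given values yield: A + B + 2C = -12; 2A + B + 4C = -17; 3A + B + 8C = -30.
Subtracting the first from the second: A + 2C = -5.
Subtracting the second from the third: A + 4C = -13.
Solving: C = -4, A = 3, then B = -7.
Hence c_8 = 3·8 + (-7) + (-4)·256 = -1007.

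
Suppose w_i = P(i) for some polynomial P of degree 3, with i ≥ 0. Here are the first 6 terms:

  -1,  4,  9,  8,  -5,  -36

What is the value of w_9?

-460

1st diffs: 5, 5, -1, -13, -31.
2nd diffs: 0, -6, -12, -18.
3rd diffs: -6, -6, -6 (constant).
Newton forward-difference form: w_i = -1 + 5·C(i,1) + (-6)·C(i,3).
At i = 9: i = 9, so w_9 = -1 + 45 - 504 = -460.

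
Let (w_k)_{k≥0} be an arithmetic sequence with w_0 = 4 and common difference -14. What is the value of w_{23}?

-318

w_k = 4 + (k - 0)·(-14).
w_{23} = 4 + 23·(-14) = -318.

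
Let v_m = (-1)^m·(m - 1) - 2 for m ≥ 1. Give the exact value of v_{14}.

11

(-1)^14 = 1; m - 1 at m=14 is 13; so v_{14} = 11.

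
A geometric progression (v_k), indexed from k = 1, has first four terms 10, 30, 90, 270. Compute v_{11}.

Common ratio r = 3.
v_k = 10·3^(k-1).
v_{11} = 10·3^10 = 590490.

590490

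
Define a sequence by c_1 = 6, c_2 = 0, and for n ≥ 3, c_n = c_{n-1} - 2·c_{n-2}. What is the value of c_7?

12

Applying the relation repeatedly:
c_3 = -12; c_4 = -12; c_5 = 12; c_6 = 36; c_7 = 12.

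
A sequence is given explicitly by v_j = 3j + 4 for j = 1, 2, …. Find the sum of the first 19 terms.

646

Over j = 1..19: Σj = 190.
Total = (3)·190 + (4)·19 = 646.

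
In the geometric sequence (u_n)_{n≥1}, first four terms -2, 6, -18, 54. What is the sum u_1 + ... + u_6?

364

Common ratio r = -3.
u_n = (-2)·(-3)^(n-1).
S = (-2)·((-3)^6 - 1)/(-3 - 1) = (-2)·(729 - 1)/(-4) = 364.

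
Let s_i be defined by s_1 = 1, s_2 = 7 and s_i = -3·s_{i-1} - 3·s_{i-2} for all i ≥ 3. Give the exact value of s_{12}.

Iterate the recurrence:
s_3 = -24, s_4 = 51, s_5 = -81, s_6 = 90, s_7 = -27, s_8 = -189, s_9 = 648, s_{10} = -1377, s_{11} = 2187, s_{12} = -2430.

-2430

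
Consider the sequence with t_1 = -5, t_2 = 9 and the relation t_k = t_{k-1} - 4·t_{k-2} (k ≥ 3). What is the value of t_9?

t_3 = 29  t_4 = -7  t_5 = -123  t_6 = -95  t_7 = 397  t_8 = 777  t_9 = -811.

-811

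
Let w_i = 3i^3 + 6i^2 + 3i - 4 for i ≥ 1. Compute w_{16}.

13868

w_{16} = 3·16^3 + 6·16^2 + 3·16 - 4 = 13868.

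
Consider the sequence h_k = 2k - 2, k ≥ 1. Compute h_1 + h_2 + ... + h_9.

72

Over k = 1..9: Σk = 45.
Total = (2)·45 + (-2)·9 = 72.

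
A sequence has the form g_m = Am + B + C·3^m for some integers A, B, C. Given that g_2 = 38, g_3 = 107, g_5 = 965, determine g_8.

26228

At m = 2, 3, 5: 2A + B + 9C = 38; 3A + B + 27C = 107; 5A + B + 243C = 965.
Subtracting the first from the second: A + 18C = 69.
Subtracting the second from the third: 2A + 216C = 858.
Solving: C = 4, A = -3, then B = 8.
Therefore g_8 = -24 + 8 + 4·6561 = 26228.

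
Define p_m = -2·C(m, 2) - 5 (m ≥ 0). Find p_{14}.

C(14, 2) = 91, so p_{14} = -187.

-187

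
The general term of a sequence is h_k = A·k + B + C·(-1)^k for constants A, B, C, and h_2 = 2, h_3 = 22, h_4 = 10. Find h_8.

At k = 2, 3, 4: 2A + B + C = 2; 3A + B - C = 22; 4A + B + C = 10.
Subtracting the first from the second: A - 2C = 20.
Subtracting the second from the third: A + 2C = -12.
Solving: C = -8, A = 4, then B = 2.
Therefore h_8 = 32 + 2 + (-8)·1 = 26.

26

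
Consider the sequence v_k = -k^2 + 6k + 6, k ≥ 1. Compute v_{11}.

-49

v_{11} = -1·11^2 + 6·11 + 6 = -49.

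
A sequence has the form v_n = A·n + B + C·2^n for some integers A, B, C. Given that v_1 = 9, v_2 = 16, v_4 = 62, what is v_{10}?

The three given values yield: A + B + 2C = 9; 2A + B + 4C = 16; 4A + B + 16C = 62.
Subtracting the first from the second: A + 2C = 7.
Subtracting the second from the third: 2A + 12C = 46.
Solving: C = 4, A = -1, then B = 2.
Therefore v_{10} = -10 + 2 + 4·1024 = 4088.

4088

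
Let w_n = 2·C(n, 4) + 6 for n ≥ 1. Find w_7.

C(7, 4) = 35, so w_7 = 76.

76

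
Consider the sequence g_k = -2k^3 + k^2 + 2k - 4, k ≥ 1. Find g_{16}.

g_{16} = -2·16^3 + 1·16^2 + 2·16 - 4 = -7908.

-7908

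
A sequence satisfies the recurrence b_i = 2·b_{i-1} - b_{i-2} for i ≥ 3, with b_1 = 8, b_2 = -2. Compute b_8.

Step forward from the initial values:
b_3 = -12, b_4 = -22, b_5 = -32, b_6 = -42, b_7 = -52, b_8 = -62.
(Characteristic roots are 1 and 1.)

-62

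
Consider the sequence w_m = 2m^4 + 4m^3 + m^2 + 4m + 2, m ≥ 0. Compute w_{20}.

w_{20} = 2·20^4 + 4·20^3 + 1·20^2 + 4·20 + 2 = 352482.

352482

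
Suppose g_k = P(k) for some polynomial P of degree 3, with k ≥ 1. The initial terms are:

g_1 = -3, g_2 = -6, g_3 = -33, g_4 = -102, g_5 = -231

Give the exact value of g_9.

-1707

1st diffs: -3, -27, -69, -129.
2nd diffs: -24, -42, -60.
3rd diffs: -18, -18 (constant).
So g_k = -3k^3 + 6k^2 - 6.
Evaluating at k = 9 gives g_9 = -1707.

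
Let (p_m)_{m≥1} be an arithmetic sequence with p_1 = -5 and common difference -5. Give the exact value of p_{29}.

p_m = -5 + (m - 1)·(-5).
p_{29} = -5 + 28·(-5) = -145.

-145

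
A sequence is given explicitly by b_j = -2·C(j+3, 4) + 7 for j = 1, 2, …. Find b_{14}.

C(17, 4) = 2380, so b_{14} = -4753.

-4753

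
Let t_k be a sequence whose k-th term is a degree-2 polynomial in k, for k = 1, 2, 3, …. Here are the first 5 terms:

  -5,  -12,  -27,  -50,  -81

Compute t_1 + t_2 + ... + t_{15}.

1st diffs: -7, -15, -23, -31.
2nd diffs: -8, -8, -8 (constant).
So t_k = -4k^2 + 5k - 6.
Continuing: …, -120, -167, -222, -285, …, t_{15} = -831.
Summing k = 1..15 (15 terms) gives -4450.

-4450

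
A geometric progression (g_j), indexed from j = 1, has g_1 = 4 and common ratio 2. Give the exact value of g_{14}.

32768

g_j = 4·2^(j-1).
g_{14} = 4·2^13 = 32768.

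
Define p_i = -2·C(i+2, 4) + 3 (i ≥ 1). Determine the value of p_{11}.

-1427

C(13, 4) = 715, so p_{11} = -1427.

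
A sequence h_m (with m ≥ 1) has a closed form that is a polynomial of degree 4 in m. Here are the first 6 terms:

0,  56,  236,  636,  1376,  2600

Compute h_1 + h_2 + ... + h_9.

27552

1st diffs: 56, 180, 400, 740, 1224.
2nd diffs: 124, 220, 340, 484.
3rd diffs: 96, 120, 144.
4th diffs: 24, 24 (constant).
Newton forward-difference form: h_m = 56·C(m-1,1) + 124·C(m-1,2) + 96·C(m-1,3) + 24·C(m-1,4).
Continuing: 4476, 7196, 10976.
Summing m = 1..9 (9 terms) gives 27552.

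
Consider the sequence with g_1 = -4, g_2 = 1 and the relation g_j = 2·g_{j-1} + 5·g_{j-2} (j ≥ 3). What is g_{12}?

-805671

Compute successive terms:
g_3 = -18;  g_4 = -31;  g_5 = -152;  g_6 = -459;  g_7 = -1678;  g_8 = -5651;  g_9 = -19692;  g_{10} = -67639;  g_{11} = -233738;  g_{12} = -805671.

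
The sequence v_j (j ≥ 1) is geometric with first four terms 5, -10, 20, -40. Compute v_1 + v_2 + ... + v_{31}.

3579139415

Common ratio r = -2.
v_j = 5·(-2)^(j-1).
S = 5·((-2)^31 - 1)/(-2 - 1) = 5·(-2147483648 - 1)/(-3) = 3579139415.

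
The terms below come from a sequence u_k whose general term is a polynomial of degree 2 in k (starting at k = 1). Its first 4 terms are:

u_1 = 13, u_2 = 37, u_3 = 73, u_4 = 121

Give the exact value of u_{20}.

1st diffs: 24, 36, 48.
2nd diffs: 12, 12 (constant).
So u_k = 6k^2 + 6k + 1.
Evaluating at k = 20 gives u_{20} = 2521.

2521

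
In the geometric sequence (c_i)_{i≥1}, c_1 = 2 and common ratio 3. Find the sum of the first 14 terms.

c_i = 2·3^(i-1).
S = 2·(3^14 - 1)/(3 - 1) = 2·(4782969 - 1)/(2) = 4782968.

4782968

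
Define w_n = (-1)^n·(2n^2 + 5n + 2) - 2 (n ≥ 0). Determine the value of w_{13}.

-407

(-1)^13 = -1; 2n^2 + 5n + 2 at n=13 is 405; so w_{13} = -407.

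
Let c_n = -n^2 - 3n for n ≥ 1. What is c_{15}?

-270

c_{15} = -1·15^2 - 3·15 = -270.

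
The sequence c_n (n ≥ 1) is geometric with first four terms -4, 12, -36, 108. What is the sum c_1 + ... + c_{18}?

387420488

Common ratio r = -3.
c_n = (-4)·(-3)^(n-1).
S = (-4)·((-3)^18 - 1)/(-3 - 1) = (-4)·(387420489 - 1)/(-4) = 387420488.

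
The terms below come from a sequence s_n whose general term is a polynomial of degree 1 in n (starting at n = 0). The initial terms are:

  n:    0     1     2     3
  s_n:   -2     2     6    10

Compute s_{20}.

1st diffs: 4, 4, 4 (constant).
So s_n = 4n - 2.
Evaluating at n = 20 gives s_{20} = 78.

78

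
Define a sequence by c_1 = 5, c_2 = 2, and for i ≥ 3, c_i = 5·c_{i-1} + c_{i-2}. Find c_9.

290795

Iterate the recurrence:
c_3 = 15, c_4 = 77, c_5 = 400, c_6 = 2077, c_7 = 10785, c_8 = 56002, c_9 = 290795.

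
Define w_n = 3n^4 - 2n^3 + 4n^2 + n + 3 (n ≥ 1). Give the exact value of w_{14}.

110561

w_{14} = 3·14^4 - 2·14^3 + 4·14^2 + 1·14 + 3 = 110561.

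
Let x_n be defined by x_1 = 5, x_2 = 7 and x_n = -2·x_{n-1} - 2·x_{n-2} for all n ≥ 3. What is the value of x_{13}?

Step forward from the initial values:
x_3 = -24  x_4 = 34  x_5 = -20  …  x_{10} = 112  x_{11} = -384  x_{12} = 544  x_{13} = -320.

-320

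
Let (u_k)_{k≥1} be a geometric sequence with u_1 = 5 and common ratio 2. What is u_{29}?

1342177280

u_k = 5·2^(k-1).
u_{29} = 5·2^28 = 1342177280.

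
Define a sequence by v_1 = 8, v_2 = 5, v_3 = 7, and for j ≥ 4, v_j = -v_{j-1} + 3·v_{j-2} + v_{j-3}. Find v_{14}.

9473

v_4 = 16, v_5 = 10, v_6 = 45, …, v_{11} = -673, v_{12} = 2164, v_{13} = -3654, v_{14} = 9473.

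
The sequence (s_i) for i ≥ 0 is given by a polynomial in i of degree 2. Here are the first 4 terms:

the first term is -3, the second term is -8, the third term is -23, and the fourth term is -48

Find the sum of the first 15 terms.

1st diffs: -5, -15, -25.
2nd diffs: -10, -10 (constant).
Newton forward-difference form: s_i = -3 + (-5)·C(i,1) + (-10)·C(i,2).
Continuing: …, -83, -128, -183, -248, …, s_{14} = -983.
Summing i = 0..14 (15 terms) gives -5120.

-5120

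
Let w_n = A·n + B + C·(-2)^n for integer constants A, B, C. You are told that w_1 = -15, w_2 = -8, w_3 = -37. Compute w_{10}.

1992

The three given values yield: A + B - 2C = -15; 2A + B + 4C = -8; 3A + B - 8C = -37.
Subtracting the first from the second: A + 6C = 7.
Subtracting the second from the third: A - 12C = -29.
Solving: C = 2, A = -5, then B = -6.
Hence w_{10} = -5·10 + (-6) + 2·1024 = 1992.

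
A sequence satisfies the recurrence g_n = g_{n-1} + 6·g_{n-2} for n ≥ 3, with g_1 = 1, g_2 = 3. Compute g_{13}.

531441

Compute successive terms:
g_3 = 9, g_4 = 27, g_5 = 81, …, g_{10} = 19683, g_{11} = 59049, g_{12} = 177147, g_{13} = 531441.
(Characteristic roots are 3 and -2.)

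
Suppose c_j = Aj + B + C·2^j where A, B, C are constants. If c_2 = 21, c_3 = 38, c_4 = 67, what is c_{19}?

At j = 2, 3, 4: 2A + B + 4C = 21; 3A + B + 8C = 38; 4A + B + 16C = 67.
Subtracting the first from the second: A + 4C = 17.
Subtracting the second from the third: A + 8C = 29.
Solving: C = 3, A = 5, then B = -1.
So c_j = 5·j + (-1) + 3·2^j; at j=19 this is 1572958.

1572958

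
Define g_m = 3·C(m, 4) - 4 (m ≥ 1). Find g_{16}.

5456

C(16, 4) = 1820, so g_{16} = 5456.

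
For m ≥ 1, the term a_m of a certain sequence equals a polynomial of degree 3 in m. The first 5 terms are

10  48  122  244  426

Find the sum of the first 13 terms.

1st diffs: 38, 74, 122, 182.
2nd diffs: 36, 48, 60.
3rd diffs: 12, 12 (constant).
So a_m = 2m^3 + 6m^2 + 6m - 4.
Continuing: …, 680, 1018, 1452, 1994, …, a_{13} = 5482.
Summing m = 1..13 (13 terms) gives 21970.

21970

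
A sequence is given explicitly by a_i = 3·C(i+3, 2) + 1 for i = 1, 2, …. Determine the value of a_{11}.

274

C(14, 2) = 91, so a_{11} = 274.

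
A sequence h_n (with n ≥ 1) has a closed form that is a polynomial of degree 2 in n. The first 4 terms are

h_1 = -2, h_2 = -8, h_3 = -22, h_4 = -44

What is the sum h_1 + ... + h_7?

1st diffs: -6, -14, -22.
2nd diffs: -8, -8 (constant).
Newton forward-difference form: h_n = -2 + (-6)·C(n-1,1) + (-8)·C(n-1,2).
Continuing: -74, -112, -158.
Summing n = 1..7 (7 terms) gives -420.

-420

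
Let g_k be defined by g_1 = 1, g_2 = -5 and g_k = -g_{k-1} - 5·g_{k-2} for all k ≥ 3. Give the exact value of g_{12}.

-7100

Applying the relation repeatedly:
g_3 = 0;  g_4 = 25;  g_5 = -25;  g_6 = -100;  g_7 = 225;  g_8 = 275;  g_9 = -1400;  g_{10} = 25;  g_{11} = 6975;  g_{12} = -7100.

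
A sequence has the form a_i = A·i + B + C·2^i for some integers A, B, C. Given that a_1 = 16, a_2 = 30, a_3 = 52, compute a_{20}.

4194426

Plug in i = 1, 2, 3: A + B + 2C = 16; 2A + B + 4C = 30; 3A + B + 8C = 52.
Subtracting the first from the second: A + 2C = 14.
Subtracting the second from the third: A + 4C = 22.
Solving: C = 4, A = 6, then B = 2.
Hence a_{20} = 6·20 + 2 + 4·1048576 = 4194426.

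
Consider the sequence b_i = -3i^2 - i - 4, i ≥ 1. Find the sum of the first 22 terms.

-11726

Over i = 1..22: Σi = 253, Σi² = 3795.
Total = (-3)·3795 + (-1)·253 + (-4)·22 = -11726.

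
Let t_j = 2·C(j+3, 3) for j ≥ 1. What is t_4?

C(7, 3) = 35, so t_4 = 70.

70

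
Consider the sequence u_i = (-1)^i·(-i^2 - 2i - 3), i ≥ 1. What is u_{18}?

(-1)^18 = 1; -i^2 - 2i - 3 at i=18 is -363; so u_{18} = -363.

-363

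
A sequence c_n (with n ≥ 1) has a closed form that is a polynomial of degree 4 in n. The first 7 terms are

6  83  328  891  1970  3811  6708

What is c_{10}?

25395

1st diffs: 77, 245, 563, 1079, 1841, 2897.
2nd diffs: 168, 318, 516, 762, 1056.
3rd diffs: 150, 198, 246, 294.
4th diffs: 48, 48, 48 (constant).
So c_n = 2n^4 + 5n^3 + 4n^2 - 5.
Evaluating at n = 10 gives c_{10} = 25395.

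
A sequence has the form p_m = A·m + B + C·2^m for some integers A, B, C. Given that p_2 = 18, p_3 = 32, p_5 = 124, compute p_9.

2036

The three given values yield: 2A + B + 4C = 18; 3A + B + 8C = 32; 5A + B + 32C = 124.
Subtracting the first from the second: A + 4C = 14.
Subtracting the second from the third: 2A + 24C = 92.
Solving: C = 4, A = -2, then B = 6.
Hence p_9 = -2·9 + 6 + 4·512 = 2036.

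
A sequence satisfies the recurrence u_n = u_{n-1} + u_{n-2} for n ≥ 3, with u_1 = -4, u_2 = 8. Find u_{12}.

Applying the relation repeatedly:
u_3 = 4;  u_4 = 12;  u_5 = 16;  u_6 = 28;  u_7 = 44;  u_8 = 72;  u_9 = 116;  u_{10} = 188;  u_{11} = 304;  u_{12} = 492.

492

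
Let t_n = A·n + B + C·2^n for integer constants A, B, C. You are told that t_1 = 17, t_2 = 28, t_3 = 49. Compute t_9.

The three given values yield: A + B + 2C = 17; 2A + B + 4C = 28; 3A + B + 8C = 49.
Subtracting the first from the second: A + 2C = 11.
Subtracting the second from the third: A + 4C = 21.
Solving: C = 5, A = 1, then B = 6.
So t_n = 1·n + 6 + 5·2^n; at n=9 this is 2575.

2575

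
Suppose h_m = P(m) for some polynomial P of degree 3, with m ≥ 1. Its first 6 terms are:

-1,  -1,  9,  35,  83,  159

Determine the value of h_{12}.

1st diffs: 0, 10, 26, 48, 76.
2nd diffs: 10, 16, 22, 28.
3rd diffs: 6, 6, 6 (constant).
Newton forward-difference form: h_m = -1 + 10·C(m-1,2) + 6·C(m-1,3).
At m = 12: m-1 = 11, so h_{12} = -1 + 550 + 990 = 1539.

1539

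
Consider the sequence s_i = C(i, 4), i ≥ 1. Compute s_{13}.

715

C(13, 4) = 715, so s_{13} = 715.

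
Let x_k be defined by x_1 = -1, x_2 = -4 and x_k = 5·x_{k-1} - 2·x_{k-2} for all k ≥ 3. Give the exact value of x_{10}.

Applying the relation repeatedly:
x_3 = -18, x_4 = -82, x_5 = -374, x_6 = -1706, x_7 = -7782, x_8 = -35498, x_9 = -161926, x_{10} = -738634.

-738634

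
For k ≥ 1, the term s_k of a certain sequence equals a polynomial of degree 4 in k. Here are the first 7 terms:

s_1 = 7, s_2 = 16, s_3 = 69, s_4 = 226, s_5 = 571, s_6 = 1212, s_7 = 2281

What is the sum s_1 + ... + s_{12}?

1st diffs: 9, 53, 157, 345, 641, 1069.
2nd diffs: 44, 104, 188, 296, 428.
3rd diffs: 60, 84, 108, 132.
4th diffs: 24, 24, 24 (constant).
So s_k = k^4 - 3k^2 + 3k + 6.
Continuing: …, 3934, 6351, 9736, 14317, …, s_{12} = 20346.
Summing k = 1..12 (12 terms) gives 59066.

59066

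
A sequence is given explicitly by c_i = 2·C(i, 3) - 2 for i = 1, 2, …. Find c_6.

C(6, 3) = 20, so c_6 = 38.

38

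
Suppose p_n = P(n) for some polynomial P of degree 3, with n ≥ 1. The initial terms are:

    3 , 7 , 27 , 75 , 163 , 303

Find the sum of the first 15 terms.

24125

1st diffs: 4, 20, 48, 88, 140.
2nd diffs: 16, 28, 40, 52.
3rd diffs: 12, 12, 12 (constant).
So p_n = 2n^3 - 4n^2 + 2n + 3.
Continuing: …, 507, 787, 1155, 1623, …, p_{15} = 5883.
Summing n = 1..15 (15 terms) gives 24125.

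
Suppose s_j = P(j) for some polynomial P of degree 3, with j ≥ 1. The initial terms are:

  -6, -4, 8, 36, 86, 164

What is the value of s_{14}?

2516

1st diffs: 2, 12, 28, 50, 78.
2nd diffs: 10, 16, 22, 28.
3rd diffs: 6, 6, 6 (constant).
Newton forward-difference form: s_j = -6 + 2·C(j-1,1) + 10·C(j-1,2) + 6·C(j-1,3).
At j = 14: j-1 = 13, so s_{14} = -6 + 26 + 780 + 1716 = 2516.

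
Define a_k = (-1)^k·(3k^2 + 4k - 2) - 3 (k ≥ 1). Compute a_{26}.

(-1)^26 = 1; 3k^2 + 4k - 2 at k=26 is 2130; so a_{26} = 2127.

2127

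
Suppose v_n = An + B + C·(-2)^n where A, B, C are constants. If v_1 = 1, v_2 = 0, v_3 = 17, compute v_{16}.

-65462

Plug in n = 1, 2, 3: A + B - 2C = 1; 2A + B + 4C = 0; 3A + B - 8C = 17.
Subtracting the first from the second: A + 6C = -1.
Subtracting the second from the third: A - 12C = 17.
Solving: C = -1, A = 5, then B = -6.
So v_n = 5·n + (-6) + (-1)·(-2)^n; at n=16 this is -65462.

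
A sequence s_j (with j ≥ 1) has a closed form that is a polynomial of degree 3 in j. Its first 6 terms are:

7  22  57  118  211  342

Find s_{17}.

1st diffs: 15, 35, 61, 93, 131.
2nd diffs: 20, 26, 32, 38.
3rd diffs: 6, 6, 6 (constant).
Newton forward-difference form: s_j = 7 + 15·C(j-1,1) + 20·C(j-1,2) + 6·C(j-1,3).
At j = 17: j-1 = 16, so s_{17} = 7 + 240 + 2400 + 3360 = 6007.

6007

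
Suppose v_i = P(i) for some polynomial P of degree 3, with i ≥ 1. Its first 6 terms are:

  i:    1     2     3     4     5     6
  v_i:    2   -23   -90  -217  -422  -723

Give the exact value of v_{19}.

-21562

1st diffs: -25, -67, -127, -205, -301.
2nd diffs: -42, -60, -78, -96.
3rd diffs: -18, -18, -18 (constant).
Newton forward-difference form: v_i = 2 + (-25)·C(i-1,1) + (-42)·C(i-1,2) + (-18)·C(i-1,3).
At i = 19: i-1 = 18, so v_{19} = 2 - 450 - 6426 - 14688 = -21562.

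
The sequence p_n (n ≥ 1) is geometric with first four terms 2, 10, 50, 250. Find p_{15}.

12207031250

Common ratio r = 5.
p_n = 2·5^(n-1).
p_{15} = 2·5^14 = 12207031250.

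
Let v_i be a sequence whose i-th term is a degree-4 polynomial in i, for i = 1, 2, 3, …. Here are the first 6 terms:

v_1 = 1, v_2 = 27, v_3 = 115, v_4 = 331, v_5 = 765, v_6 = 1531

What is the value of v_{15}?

54055

1st diffs: 26, 88, 216, 434, 766.
2nd diffs: 62, 128, 218, 332.
3rd diffs: 66, 90, 114.
4th diffs: 24, 24 (constant).
So v_i = i^4 + i^3 + 4i - 5.
Evaluating at i = 15 gives v_{15} = 54055.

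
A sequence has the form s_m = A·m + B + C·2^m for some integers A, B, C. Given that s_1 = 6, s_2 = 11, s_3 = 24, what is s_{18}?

The three given values yield: A + B + 2C = 6; 2A + B + 4C = 11; 3A + B + 8C = 24.
Subtracting the first from the second: A + 2C = 5.
Subtracting the second from the third: A + 4C = 13.
Solving: C = 4, A = -3, then B = 1.
Therefore s_{18} = -54 + 1 + 4·262144 = 1048523.

1048523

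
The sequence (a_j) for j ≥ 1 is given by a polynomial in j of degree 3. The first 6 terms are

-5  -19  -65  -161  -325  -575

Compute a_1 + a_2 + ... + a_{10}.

-8300

1st diffs: -14, -46, -96, -164, -250.
2nd diffs: -32, -50, -68, -86.
3rd diffs: -18, -18, -18 (constant).
So a_j = -3j^3 + 2j^2 + j - 5.
Continuing: -929, -1405, -2021, -2795.
Summing j = 1..10 (10 terms) gives -8300.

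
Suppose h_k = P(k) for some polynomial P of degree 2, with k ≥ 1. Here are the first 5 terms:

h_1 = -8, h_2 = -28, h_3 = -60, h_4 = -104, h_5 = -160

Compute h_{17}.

-1768

1st diffs: -20, -32, -44, -56.
2nd diffs: -12, -12, -12 (constant).
So h_k = -6k^2 - 2k.
Evaluating at k = 17 gives h_{17} = -1768.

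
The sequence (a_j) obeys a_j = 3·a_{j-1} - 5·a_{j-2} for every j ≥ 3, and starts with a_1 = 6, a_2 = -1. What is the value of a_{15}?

662367

Iterate the recurrence:
a_3 = -33; a_4 = -94; a_5 = -117; …; a_{12} = -50569; a_{13} = -24042; a_{14} = 180719; a_{15} = 662367.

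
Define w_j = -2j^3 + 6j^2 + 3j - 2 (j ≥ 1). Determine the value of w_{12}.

w_{12} = -2·12^3 + 6·12^2 + 3·12 - 2 = -2558.

-2558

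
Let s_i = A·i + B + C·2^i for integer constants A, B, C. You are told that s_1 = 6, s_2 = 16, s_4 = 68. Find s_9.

The three given values yield: A + B + 2C = 6; 2A + B + 4C = 16; 4A + B + 16C = 68.
Subtracting the first from the second: A + 2C = 10.
Subtracting the second from the third: 2A + 12C = 52.
Solving: C = 4, A = 2, then B = -4.
So s_i = 2·i + (-4) + 4·2^i; at i=9 this is 2062.

2062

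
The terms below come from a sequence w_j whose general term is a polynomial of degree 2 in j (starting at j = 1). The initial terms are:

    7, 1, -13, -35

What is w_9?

1st diffs: -6, -14, -22.
2nd diffs: -8, -8 (constant).
So w_j = -4j^2 + 6j + 5.
Evaluating at j = 9 gives w_9 = -265.

-265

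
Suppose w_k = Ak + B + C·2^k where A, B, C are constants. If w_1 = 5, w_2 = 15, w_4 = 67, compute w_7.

521

Write the equations: A + B + 2C = 5; 2A + B + 4C = 15; 4A + B + 16C = 67.
Subtracting the first from the second: A + 2C = 10.
Subtracting the second from the third: 2A + 12C = 52.
Solving: C = 4, A = 2, then B = -5.
Hence w_7 = 2·7 + (-5) + 4·128 = 521.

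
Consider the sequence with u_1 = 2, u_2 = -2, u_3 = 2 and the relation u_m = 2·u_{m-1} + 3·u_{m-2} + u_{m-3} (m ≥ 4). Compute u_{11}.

2864

u_4 = 0;  u_5 = 4;  u_6 = 10;  u_7 = 32;  u_8 = 98;  u_9 = 302;  u_{10} = 930;  u_{11} = 2864.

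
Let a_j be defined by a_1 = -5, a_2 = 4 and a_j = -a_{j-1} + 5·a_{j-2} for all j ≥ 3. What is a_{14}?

Step forward from the initial values:
a_3 = -29  a_4 = 49  a_5 = -194  …  a_{11} = -81914  a_{12} = 225259  a_{13} = -634829  a_{14} = 1761124.

1761124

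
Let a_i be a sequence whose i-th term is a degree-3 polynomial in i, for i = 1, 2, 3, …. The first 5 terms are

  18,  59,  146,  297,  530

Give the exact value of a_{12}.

5969

1st diffs: 41, 87, 151, 233.
2nd diffs: 46, 64, 82.
3rd diffs: 18, 18 (constant).
Newton forward-difference form: a_i = 18 + 41·C(i-1,1) + 46·C(i-1,2) + 18·C(i-1,3).
At i = 12: i-1 = 11, so a_{12} = 18 + 451 + 2530 + 2970 = 5969.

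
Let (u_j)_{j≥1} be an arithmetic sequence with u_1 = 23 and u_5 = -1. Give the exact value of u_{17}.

Common difference d = (-1 - 23) / (5 - 1) = -6.
u_j = 23 + (j - 1)·(-6).
u_{17} = 23 + 16·(-6) = -73.

-73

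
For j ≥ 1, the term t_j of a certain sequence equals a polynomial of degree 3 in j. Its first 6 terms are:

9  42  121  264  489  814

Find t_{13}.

1st diffs: 33, 79, 143, 225, 325.
2nd diffs: 46, 64, 82, 100.
3rd diffs: 18, 18, 18 (constant).
Newton forward-difference form: t_j = 9 + 33·C(j-1,1) + 46·C(j-1,2) + 18·C(j-1,3).
At j = 13: j-1 = 12, so t_{13} = 9 + 396 + 3036 + 3960 = 7401.

7401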